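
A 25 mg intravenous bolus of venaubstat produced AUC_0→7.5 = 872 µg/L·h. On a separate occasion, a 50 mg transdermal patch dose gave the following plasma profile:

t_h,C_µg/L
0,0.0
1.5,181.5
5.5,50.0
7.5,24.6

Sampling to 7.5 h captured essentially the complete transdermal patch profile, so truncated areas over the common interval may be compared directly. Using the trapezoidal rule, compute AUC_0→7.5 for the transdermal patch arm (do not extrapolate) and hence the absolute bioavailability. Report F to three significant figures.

F = 0.386

Trapezoidal AUC_0→7.5 (transdermal patch):
  [0→1.5]: (0.0+181.5)/2 × 1.5 = 136.125
  [1.5→5.5]: (181.5+50.0)/2 × 4 = 463.0
  [5.5→7.5]: (50.0+24.6)/2 × 2 = 74.6
  Sum = 673.725 µg/L·h
F = (AUC_ev/D_ev)/(AUC_iv/D_iv) = (673.725/50)/(872/25) = 13.4745/34.88 = 0.3863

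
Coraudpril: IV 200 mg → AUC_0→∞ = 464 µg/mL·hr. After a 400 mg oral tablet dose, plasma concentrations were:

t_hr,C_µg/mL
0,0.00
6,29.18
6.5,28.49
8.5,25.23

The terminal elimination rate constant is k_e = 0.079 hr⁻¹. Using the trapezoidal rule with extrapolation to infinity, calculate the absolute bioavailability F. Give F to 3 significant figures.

Trapezoidal AUC_0→8.5 (oral tablet):
  [0→6]: (0.00+29.18)/2 × 6 = 87.54
  [6→6.5]: (29.18+28.49)/2 × 0.5 = 14.4175
  [6.5→8.5]: (28.49+25.23)/2 × 2 = 53.72
  Sum = 155.6775 µg/mL·hr
Tail: C_last/k_e = 25.23/0.079 = 319.367
AUC_0→∞ (oral tablet) = 155.6775 + 319.367 = 475.0445 µg/mL·hr
F = (AUC_ev/D_ev)/(AUC_iv/D_iv) = (475.0445/400)/(464/200) = 1.18761/2.32 = 0.5119

F = 0.512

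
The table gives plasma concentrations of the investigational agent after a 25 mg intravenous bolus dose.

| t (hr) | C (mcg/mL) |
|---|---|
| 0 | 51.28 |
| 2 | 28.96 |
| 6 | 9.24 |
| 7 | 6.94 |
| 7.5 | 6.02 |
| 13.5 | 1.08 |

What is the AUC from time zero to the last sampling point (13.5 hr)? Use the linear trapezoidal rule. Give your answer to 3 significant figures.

AUC = 189 mcg/mL·hr

Trapezoidal AUC_0→13.5:
  [0→2]: (51.28+28.96)/2 × 2 = 80.24
  [2→6]: (28.96+9.24)/2 × 4 = 76.4
  [6→7]: (9.24+6.94)/2 × 1 = 8.09
  [7→7.5]: (6.94+6.02)/2 × 0.5 = 3.24
  [7.5→13.5]: (6.02+1.08)/2 × 6 = 21.3
  Sum = 189.27 mcg/mL·hr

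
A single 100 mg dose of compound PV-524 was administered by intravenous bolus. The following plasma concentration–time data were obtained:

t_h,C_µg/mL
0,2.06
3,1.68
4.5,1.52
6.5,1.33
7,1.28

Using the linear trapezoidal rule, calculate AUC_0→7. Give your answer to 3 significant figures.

Trapezoidal AUC_0→7:
  [0→3]: (2.06+1.68)/2 × 3 = 5.61
  [3→4.5]: (1.68+1.52)/2 × 1.5 = 2.4
  [4.5→6.5]: (1.52+1.33)/2 × 2 = 2.85
  [6.5→7]: (1.33+1.28)/2 × 0.5 = 0.6525
  Sum = 11.5125 µg/mL·h

AUC = 11.5 µg/mL·h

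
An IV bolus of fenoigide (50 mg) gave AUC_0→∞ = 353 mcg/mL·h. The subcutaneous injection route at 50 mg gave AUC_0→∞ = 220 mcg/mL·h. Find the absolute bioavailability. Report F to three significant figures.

F = (AUC_ev / D_ev) / (AUC_iv / D_iv)
  = (220/50) / (353/50)
  = 4.4 / 7.06 = 0.6232

F = 0.623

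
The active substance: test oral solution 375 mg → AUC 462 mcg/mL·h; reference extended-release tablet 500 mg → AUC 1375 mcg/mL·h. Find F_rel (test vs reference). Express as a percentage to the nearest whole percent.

F_rel = 45%

F_rel = (AUC_test/D_test) / (AUC_ref/D_ref)
      = (462/375) / (1375/500)
      = 1.232 / 2.75 = 0.4480 = 44.80%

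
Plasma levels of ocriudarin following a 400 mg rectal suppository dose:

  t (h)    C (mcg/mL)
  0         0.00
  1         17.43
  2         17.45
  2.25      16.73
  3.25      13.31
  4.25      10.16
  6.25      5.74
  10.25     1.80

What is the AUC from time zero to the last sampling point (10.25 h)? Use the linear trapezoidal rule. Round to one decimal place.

Trapezoidal AUC_0→10.25:
  [0→1]: (0.00+17.43)/2 × 1 = 8.715
  [1→2]: (17.43+17.45)/2 × 1 = 17.44
  [2→2.25]: (17.45+16.73)/2 × 0.25 = 4.2725
  [2.25→3.25]: (16.73+13.31)/2 × 1 = 15.02
  [3.25→4.25]: (13.31+10.16)/2 × 1 = 11.735
  [4.25→6.25]: (10.16+5.74)/2 × 2 = 15.9
  [6.25→10.25]: (5.74+1.80)/2 × 4 = 15.08
  Sum = 88.1625 mcg/mL·h

AUC = 88.2 mcg/mL·h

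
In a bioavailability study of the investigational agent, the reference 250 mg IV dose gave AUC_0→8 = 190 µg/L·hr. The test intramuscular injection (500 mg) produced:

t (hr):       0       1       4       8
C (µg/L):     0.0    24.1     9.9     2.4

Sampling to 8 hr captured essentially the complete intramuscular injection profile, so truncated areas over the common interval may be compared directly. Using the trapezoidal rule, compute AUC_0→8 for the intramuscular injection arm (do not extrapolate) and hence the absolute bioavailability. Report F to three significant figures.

F = 0.231

Trapezoidal AUC_0→8 (intramuscular injection):
  [0→1]: (0.0+24.1)/2 × 1 = 12.05
  [1→4]: (24.1+9.9)/2 × 3 = 51.0
  [4→8]: (9.9+2.4)/2 × 4 = 24.6
  Sum = 87.65 µg/L·hr
F = (AUC_ev/D_ev)/(AUC_iv/D_iv) = (87.65/500)/(190/250) = 0.1753/0.76 = 0.2307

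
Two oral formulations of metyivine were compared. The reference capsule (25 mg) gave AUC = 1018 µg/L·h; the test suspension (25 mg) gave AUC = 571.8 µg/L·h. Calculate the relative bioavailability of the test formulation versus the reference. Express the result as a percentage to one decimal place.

F_rel = (AUC_test/D_test) / (AUC_ref/D_ref)
      = (571.8/25) / (1018/25)
      = 22.872 / 40.72 = 0.5617 = 56.17%

F_rel = 56.2%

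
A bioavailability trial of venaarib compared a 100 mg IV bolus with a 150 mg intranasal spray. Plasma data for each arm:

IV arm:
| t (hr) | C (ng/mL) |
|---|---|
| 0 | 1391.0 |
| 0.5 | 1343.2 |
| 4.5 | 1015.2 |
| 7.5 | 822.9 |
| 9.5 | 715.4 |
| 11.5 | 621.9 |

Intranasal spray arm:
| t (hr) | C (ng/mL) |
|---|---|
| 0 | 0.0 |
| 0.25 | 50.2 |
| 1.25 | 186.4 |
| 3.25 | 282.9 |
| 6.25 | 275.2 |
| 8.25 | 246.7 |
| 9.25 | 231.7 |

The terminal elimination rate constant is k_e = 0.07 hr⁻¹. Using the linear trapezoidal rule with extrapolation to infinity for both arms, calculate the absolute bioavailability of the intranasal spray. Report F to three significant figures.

Trapezoidal AUC_0→11.5 (IV):
  [0→0.5]: (1391.0+1343.2)/2 × 0.5 = 683.55
  [0.5→4.5]: (1343.2+1015.2)/2 × 4 = 4716.8
  [4.5→7.5]: (1015.2+822.9)/2 × 3 = 2757.15
  [7.5→9.5]: (822.9+715.4)/2 × 2 = 1538.3
  [9.5→11.5]: (715.4+621.9)/2 × 2 = 1337.3
  Sum = 11033.1 ng/mL·hr
IV tail: 621.9/0.07 = 8884.286; AUC_iv,0→∞ = 11033.1 + 8884.286 = 19917.386 ng/mL·hr
Trapezoidal AUC_0→9.25 (intranasal spray):
  [0→0.25]: (0.0+50.2)/2 × 0.25 = 6.275
  [0.25→1.25]: (50.2+186.4)/2 × 1 = 118.3
  [1.25→3.25]: (186.4+282.9)/2 × 2 = 469.3
  [3.25→6.25]: (282.9+275.2)/2 × 3 = 837.15
  [6.25→8.25]: (275.2+246.7)/2 × 2 = 521.9
  [8.25→9.25]: (246.7+231.7)/2 × 1 = 239.2
  Sum = 2192.125 ng/mL·hr
intranasal spray tail: 231.7/0.07 = 3310.000; AUC_ev,0→∞ = 2192.125 + 3310.000 = 5502.125 ng/mL·hr
F = (AUC_ev/D_ev)/(AUC_iv/D_iv) = (5502.125/150)/(19917.386/100) = 36.6808/199.17386 = 0.1842

F = 0.184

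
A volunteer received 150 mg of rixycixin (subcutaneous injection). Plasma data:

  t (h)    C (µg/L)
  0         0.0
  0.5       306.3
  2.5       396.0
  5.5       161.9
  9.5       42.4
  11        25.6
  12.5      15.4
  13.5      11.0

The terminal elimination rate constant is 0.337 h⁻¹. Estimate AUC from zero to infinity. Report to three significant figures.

AUC = 2150 µg/L·h

Trapezoidal AUC_0→13.5:
  [0→0.5]: (0.0+306.3)/2 × 0.5 = 76.575
  [0.5→2.5]: (306.3+396.0)/2 × 2 = 702.3
  [2.5→5.5]: (396.0+161.9)/2 × 3 = 836.85
  [5.5→9.5]: (161.9+42.4)/2 × 4 = 408.6
  [9.5→11]: (42.4+25.6)/2 × 1.5 = 51.0
  [11→12.5]: (25.6+15.4)/2 × 1.5 = 30.75
  [12.5→13.5]: (15.4+11.0)/2 × 1 = 13.2
  Sum = 2119.275 µg/L·h
Extrapolated tail: C_last / k_e = 11.0 / 0.337 = 32.641
AUC_0→∞ = 2119.275 + 32.641 = 2151.916 µg/L·h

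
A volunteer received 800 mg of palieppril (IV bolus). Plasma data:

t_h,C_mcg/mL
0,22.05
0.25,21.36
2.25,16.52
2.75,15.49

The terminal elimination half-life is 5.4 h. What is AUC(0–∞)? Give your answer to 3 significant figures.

Trapezoidal AUC_0→2.75:
  [0→0.25]: (22.05+21.36)/2 × 0.25 = 5.42625
  [0.25→2.25]: (21.36+16.52)/2 × 2 = 37.88
  [2.25→2.75]: (16.52+15.49)/2 × 0.5 = 8.0025
  Sum = 51.30875 mcg/mL·h
k_e = ln2 / t½ = 0.693147 / 5.4 = 0.1284 h^-1
Extrapolated tail: C_last / k_e = 15.49 / 0.1284 = 120.639
AUC_0→∞ = 51.30875 + 120.639 = 171.94775 mcg/mL·h

AUC = 172 mcg/mL·h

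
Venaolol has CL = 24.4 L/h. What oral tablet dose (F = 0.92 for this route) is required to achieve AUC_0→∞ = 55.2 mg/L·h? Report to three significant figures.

Dose = 1460 mg

Dose = CL × AUC_0→∞ / F
     = 24.4 × 55.2 / 0.92 = 1464 mg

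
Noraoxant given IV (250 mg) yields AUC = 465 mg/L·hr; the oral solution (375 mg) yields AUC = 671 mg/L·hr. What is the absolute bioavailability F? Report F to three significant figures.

F = (AUC_ev / D_ev) / (AUC_iv / D_iv)
  = (671/375) / (465/250)
  = 1.78933 / 1.86 = 0.9620

F = 0.962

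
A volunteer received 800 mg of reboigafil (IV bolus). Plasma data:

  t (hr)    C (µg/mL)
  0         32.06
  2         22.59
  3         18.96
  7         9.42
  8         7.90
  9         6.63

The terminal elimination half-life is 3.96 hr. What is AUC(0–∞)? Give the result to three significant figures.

AUC = 186 µg/mL·hr

Trapezoidal AUC_0→9:
  [0→2]: (32.06+22.59)/2 × 2 = 54.65
  [2→3]: (22.59+18.96)/2 × 1 = 20.775
  [3→7]: (18.96+9.42)/2 × 4 = 56.76
  [7→8]: (9.42+7.90)/2 × 1 = 8.66
  [8→9]: (7.90+6.63)/2 × 1 = 7.265
  Sum = 148.11 µg/mL·hr
k_e = ln2 / t½ = 0.693147 / 3.96 = 0.1750 hr^-1
Extrapolated tail: C_last / k_e = 6.63 / 0.175 = 37.886
AUC_0→∞ = 148.11 + 37.886 = 185.996 µg/mL·hr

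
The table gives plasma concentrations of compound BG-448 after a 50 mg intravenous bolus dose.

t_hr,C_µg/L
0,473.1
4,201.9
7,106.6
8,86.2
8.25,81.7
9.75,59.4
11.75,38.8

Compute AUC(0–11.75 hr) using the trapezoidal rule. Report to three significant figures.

Trapezoidal AUC_0→11.75:
  [0→4]: (473.1+201.9)/2 × 4 = 1350.0
  [4→7]: (201.9+106.6)/2 × 3 = 462.75
  [7→8]: (106.6+86.2)/2 × 1 = 96.4
  [8→8.25]: (86.2+81.7)/2 × 0.25 = 20.9875
  [8.25→9.75]: (81.7+59.4)/2 × 1.5 = 105.825
  [9.75→11.75]: (59.4+38.8)/2 × 2 = 98.2
  Sum = 2134.1625 µg/L·hr

AUC = 2130 µg/L·hr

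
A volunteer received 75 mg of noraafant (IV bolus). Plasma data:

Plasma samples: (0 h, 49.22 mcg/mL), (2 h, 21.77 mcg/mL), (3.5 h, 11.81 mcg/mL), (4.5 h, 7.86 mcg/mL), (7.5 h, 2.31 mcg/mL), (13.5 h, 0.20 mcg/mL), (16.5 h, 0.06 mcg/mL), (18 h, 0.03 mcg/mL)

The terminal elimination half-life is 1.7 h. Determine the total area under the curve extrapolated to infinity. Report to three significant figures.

Trapezoidal AUC_0→18:
  [0→2]: (49.22+21.77)/2 × 2 = 70.99
  [2→3.5]: (21.77+11.81)/2 × 1.5 = 25.185
  [3.5→4.5]: (11.81+7.86)/2 × 1 = 9.835
  [4.5→7.5]: (7.86+2.31)/2 × 3 = 15.255
  [7.5→13.5]: (2.31+0.20)/2 × 6 = 7.53
  [13.5→16.5]: (0.20+0.06)/2 × 3 = 0.39
  [16.5→18]: (0.06+0.03)/2 × 1.5 = 0.0675
  Sum = 129.2525 mcg/mL·h
k_e = ln2 / t½ = 0.693147 / 1.7 = 0.4077 h^-1
Extrapolated tail: C_last / k_e = 0.03 / 0.4077 = 0.074
AUC_0→∞ = 129.2525 + 0.074 = 129.3265 mcg/mL·h

AUC = 129 mcg/mL·h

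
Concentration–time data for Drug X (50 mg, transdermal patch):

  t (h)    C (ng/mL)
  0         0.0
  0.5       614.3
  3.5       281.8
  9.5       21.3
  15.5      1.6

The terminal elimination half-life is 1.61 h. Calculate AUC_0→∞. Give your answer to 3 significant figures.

Trapezoidal AUC_0→15.5:
  [0→0.5]: (0.0+614.3)/2 × 0.5 = 153.575
  [0.5→3.5]: (614.3+281.8)/2 × 3 = 1344.15
  [3.5→9.5]: (281.8+21.3)/2 × 6 = 909.3
  [9.5→15.5]: (21.3+1.6)/2 × 6 = 68.7
  Sum = 2475.725 ng/mL·h
k_e = ln2 / t½ = 0.693147 / 1.61 = 0.4305 h^-1
Extrapolated tail: C_last / k_e = 1.6 / 0.4305 = 3.717
AUC_0→∞ = 2475.725 + 3.717 = 2479.442 ng/mL·h

AUC = 2480 ng/mL·h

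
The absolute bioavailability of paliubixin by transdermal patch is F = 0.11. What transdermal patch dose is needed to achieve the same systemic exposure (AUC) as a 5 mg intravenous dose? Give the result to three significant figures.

D_transdermal = 45.5 mg

For equal systemic exposure: F × D_ev = D_iv
D_ev = D_iv / F = 5 / 0.11 = 45.4545 mg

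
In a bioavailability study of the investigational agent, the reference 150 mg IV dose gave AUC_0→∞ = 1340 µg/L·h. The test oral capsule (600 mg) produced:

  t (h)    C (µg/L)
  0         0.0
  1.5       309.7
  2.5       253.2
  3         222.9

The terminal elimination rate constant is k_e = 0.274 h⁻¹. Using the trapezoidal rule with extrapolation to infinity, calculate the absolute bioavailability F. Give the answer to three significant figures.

F = 0.270

Trapezoidal AUC_0→3 (oral capsule):
  [0→1.5]: (0.0+309.7)/2 × 1.5 = 232.275
  [1.5→2.5]: (309.7+253.2)/2 × 1 = 281.45
  [2.5→3]: (253.2+222.9)/2 × 0.5 = 119.025
  Sum = 632.75 µg/L·h
Tail: C_last/k_e = 222.9/0.274 = 813.504
AUC_0→∞ (oral capsule) = 632.75 + 813.504 = 1446.254 µg/L·h
F = (AUC_ev/D_ev)/(AUC_iv/D_iv) = (1446.254/600)/(1340/150) = 2.41042/8.93333 = 0.2698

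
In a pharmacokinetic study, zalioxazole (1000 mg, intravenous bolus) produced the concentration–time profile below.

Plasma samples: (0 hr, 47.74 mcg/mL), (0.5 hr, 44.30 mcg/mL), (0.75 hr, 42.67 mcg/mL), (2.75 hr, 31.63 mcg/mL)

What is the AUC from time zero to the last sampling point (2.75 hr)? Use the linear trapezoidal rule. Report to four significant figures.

Trapezoidal AUC_0→2.75:
  [0→0.5]: (47.74+44.30)/2 × 0.5 = 23.01
  [0.5→0.75]: (44.30+42.67)/2 × 0.25 = 10.87125
  [0.75→2.75]: (42.67+31.63)/2 × 2 = 74.3
  Sum = 108.18125 mcg/mL·hr

AUC = 108.2 mcg/mL·hr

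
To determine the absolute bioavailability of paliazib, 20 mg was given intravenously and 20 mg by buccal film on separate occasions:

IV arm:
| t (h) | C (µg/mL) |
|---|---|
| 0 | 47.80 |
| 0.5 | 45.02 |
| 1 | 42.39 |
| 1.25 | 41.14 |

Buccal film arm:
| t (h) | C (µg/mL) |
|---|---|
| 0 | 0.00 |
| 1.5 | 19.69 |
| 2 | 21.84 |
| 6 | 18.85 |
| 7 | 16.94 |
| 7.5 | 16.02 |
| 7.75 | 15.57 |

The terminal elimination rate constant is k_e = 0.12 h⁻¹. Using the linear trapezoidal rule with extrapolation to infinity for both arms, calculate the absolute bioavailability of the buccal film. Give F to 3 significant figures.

Trapezoidal AUC_0→1.25 (IV):
  [0→0.5]: (47.80+45.02)/2 × 0.5 = 23.205
  [0.5→1]: (45.02+42.39)/2 × 0.5 = 21.8525
  [1→1.25]: (42.39+41.14)/2 × 0.25 = 10.44125
  Sum = 55.49875 µg/mL·h
IV tail: 41.14/0.12 = 342.833; AUC_iv,0→∞ = 55.49875 + 342.833 = 398.33175 µg/mL·h
Trapezoidal AUC_0→7.75 (buccal film):
  [0→1.5]: (0.00+19.69)/2 × 1.5 = 14.7675
  [1.5→2]: (19.69+21.84)/2 × 0.5 = 10.3825
  [2→6]: (21.84+18.85)/2 × 4 = 81.38
  [6→7]: (18.85+16.94)/2 × 1 = 17.895
  [7→7.5]: (16.94+16.02)/2 × 0.5 = 8.24
  [7.5→7.75]: (16.02+15.57)/2 × 0.25 = 3.94875
  Sum = 136.61375 µg/mL·h
buccal film tail: 15.57/0.12 = 129.750; AUC_ev,0→∞ = 136.61375 + 129.750 = 266.36375 µg/mL·h
F = (AUC_ev/D_ev)/(AUC_iv/D_iv) = (266.36375/20)/(398.33175/20) = 13.3182/19.9166 = 0.6687

F = 0.669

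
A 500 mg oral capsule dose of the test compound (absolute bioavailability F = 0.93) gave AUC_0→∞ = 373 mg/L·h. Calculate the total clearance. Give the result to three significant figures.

CL = 1.25 L/h

CL = F × Dose / AUC_0→∞
   = 0.93 × 500 / 373 = 1.24665 L/h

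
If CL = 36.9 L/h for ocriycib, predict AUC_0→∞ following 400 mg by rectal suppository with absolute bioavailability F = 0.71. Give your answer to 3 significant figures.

AUC_0→∞ = F × Dose / CL
        = 0.71 × 400 / 36.9 = 7.69648 mg/L·h

AUC = 7.70 mg/L·h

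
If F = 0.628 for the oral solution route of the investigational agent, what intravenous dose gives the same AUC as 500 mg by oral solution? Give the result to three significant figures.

Systemic exposure from an extravascular dose = F × D_ev, so the equivalent IV dose is F × D_ev.
D_iv = F × D_ev = 0.628 × 500 = 314 mg

D_iv = 314 mg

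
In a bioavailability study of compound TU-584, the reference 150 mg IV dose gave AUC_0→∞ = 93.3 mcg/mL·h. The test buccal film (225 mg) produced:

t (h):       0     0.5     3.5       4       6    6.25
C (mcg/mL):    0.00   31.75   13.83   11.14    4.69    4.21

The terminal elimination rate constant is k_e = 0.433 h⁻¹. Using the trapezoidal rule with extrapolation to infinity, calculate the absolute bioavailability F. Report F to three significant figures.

F = 0.780

Trapezoidal AUC_0→6.25 (buccal film):
  [0→0.5]: (0.00+31.75)/2 × 0.5 = 7.9375
  [0.5→3.5]: (31.75+13.83)/2 × 3 = 68.37
  [3.5→4]: (13.83+11.14)/2 × 0.5 = 6.2425
  [4→6]: (11.14+4.69)/2 × 2 = 15.83
  [6→6.25]: (4.69+4.21)/2 × 0.25 = 1.1125
  Sum = 99.4925 mcg/mL·h
Tail: C_last/k_e = 4.21/0.433 = 9.723
AUC_0→∞ (buccal film) = 99.4925 + 9.723 = 109.2155 mcg/mL·h
F = (AUC_ev/D_ev)/(AUC_iv/D_iv) = (109.2155/225)/(93.3/150) = 0.485402/0.622 = 0.7804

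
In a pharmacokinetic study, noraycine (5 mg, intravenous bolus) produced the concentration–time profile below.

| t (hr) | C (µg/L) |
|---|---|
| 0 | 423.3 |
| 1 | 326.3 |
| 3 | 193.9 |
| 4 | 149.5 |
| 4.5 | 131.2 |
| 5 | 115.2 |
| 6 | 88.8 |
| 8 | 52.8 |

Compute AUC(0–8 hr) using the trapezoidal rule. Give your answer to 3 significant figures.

Trapezoidal AUC_0→8:
  [0→1]: (423.3+326.3)/2 × 1 = 374.8
  [1→3]: (326.3+193.9)/2 × 2 = 520.2
  [3→4]: (193.9+149.5)/2 × 1 = 171.7
  [4→4.5]: (149.5+131.2)/2 × 0.5 = 70.175
  [4.5→5]: (131.2+115.2)/2 × 0.5 = 61.6
  [5→6]: (115.2+88.8)/2 × 1 = 102.0
  [6→8]: (88.8+52.8)/2 × 2 = 141.6
  Sum = 1442.075 µg/L·hr

AUC = 1440 µg/L·hr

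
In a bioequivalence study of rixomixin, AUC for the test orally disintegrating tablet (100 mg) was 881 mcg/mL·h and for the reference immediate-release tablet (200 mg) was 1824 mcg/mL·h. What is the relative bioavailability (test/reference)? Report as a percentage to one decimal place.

F_rel = 96.6%

F_rel = (AUC_test/D_test) / (AUC_ref/D_ref)
      = (881/100) / (1824/200)
      = 8.81 / 9.12 = 0.9660 = 96.60%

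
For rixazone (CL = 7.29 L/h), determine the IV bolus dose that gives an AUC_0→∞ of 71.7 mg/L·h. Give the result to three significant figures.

Dose = 523 mg

Dose_iv = CL × AUC_0→∞
     = 7.29 × 71.7 = 522.693 mg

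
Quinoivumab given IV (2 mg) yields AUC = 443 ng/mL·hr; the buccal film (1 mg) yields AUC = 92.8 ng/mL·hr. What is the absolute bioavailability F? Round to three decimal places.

F = 0.419

F = (AUC_ev / D_ev) / (AUC_iv / D_iv)
  = (92.8/1) / (443/2)
  = 92.8 / 221.5 = 0.4190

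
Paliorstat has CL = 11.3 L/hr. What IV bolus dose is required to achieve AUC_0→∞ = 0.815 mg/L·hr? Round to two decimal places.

Dose = 9.21 mg

Dose_iv = CL × AUC_0→∞
     = 11.3 × 0.815 = 9.2095 mg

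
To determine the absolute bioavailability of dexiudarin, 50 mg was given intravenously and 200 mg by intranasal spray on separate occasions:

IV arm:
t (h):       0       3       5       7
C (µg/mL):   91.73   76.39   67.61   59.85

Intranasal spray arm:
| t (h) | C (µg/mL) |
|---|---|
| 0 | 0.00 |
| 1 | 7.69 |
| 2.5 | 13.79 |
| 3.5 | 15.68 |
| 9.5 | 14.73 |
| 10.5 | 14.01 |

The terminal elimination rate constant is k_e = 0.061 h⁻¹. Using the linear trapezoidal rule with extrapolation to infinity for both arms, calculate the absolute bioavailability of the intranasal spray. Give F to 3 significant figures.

F = 0.0615

Trapezoidal AUC_0→7 (IV):
  [0→3]: (91.73+76.39)/2 × 3 = 252.18
  [3→5]: (76.39+67.61)/2 × 2 = 144.0
  [5→7]: (67.61+59.85)/2 × 2 = 127.46
  Sum = 523.64 µg/mL·h
IV tail: 59.85/0.061 = 981.148; AUC_iv,0→∞ = 523.64 + 981.148 = 1504.788 µg/mL·h
Trapezoidal AUC_0→10.5 (intranasal spray):
  [0→1]: (0.00+7.69)/2 × 1 = 3.845
  [1→2.5]: (7.69+13.79)/2 × 1.5 = 16.11
  [2.5→3.5]: (13.79+15.68)/2 × 1 = 14.735
  [3.5→9.5]: (15.68+14.73)/2 × 6 = 91.23
  [9.5→10.5]: (14.73+14.01)/2 × 1 = 14.37
  Sum = 140.29 µg/mL·h
intranasal spray tail: 14.01/0.061 = 229.672; AUC_ev,0→∞ = 140.29 + 229.672 = 369.962 µg/mL·h
F = (AUC_ev/D_ev)/(AUC_iv/D_iv) = (369.962/200)/(1504.788/50) = 1.84981/30.09576 = 0.0615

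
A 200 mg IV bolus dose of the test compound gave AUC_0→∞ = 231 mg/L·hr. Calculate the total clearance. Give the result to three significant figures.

CL = 0.866 L/hr

CL = Dose_iv / AUC_0→∞
   = 200 / 231 = 0.865801 L/hr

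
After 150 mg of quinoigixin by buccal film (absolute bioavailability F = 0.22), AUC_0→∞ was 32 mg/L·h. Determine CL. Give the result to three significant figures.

CL = 1.03 L/h

CL = F × Dose / AUC_0→∞
   = 0.22 × 150 / 32 = 1.03125 L/h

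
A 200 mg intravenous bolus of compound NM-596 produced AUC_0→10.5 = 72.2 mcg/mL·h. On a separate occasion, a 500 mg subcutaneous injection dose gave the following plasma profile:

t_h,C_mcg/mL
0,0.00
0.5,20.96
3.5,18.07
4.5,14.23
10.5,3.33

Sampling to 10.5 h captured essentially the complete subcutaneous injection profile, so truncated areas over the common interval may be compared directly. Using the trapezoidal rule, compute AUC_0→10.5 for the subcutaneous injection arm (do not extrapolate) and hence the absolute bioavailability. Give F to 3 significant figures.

Trapezoidal AUC_0→10.5 (subcutaneous injection):
  [0→0.5]: (0.00+20.96)/2 × 0.5 = 5.24
  [0.5→3.5]: (20.96+18.07)/2 × 3 = 58.545
  [3.5→4.5]: (18.07+14.23)/2 × 1 = 16.15
  [4.5→10.5]: (14.23+3.33)/2 × 6 = 52.68
  Sum = 132.615 mcg/mL·h
F = (AUC_ev/D_ev)/(AUC_iv/D_iv) = (132.615/500)/(72.2/200) = 0.26523/0.361 = 0.7347

F = 0.735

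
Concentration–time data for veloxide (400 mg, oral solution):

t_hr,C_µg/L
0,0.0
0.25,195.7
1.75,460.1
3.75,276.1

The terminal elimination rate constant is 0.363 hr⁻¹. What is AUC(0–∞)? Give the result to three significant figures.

AUC = 2010 µg/L·hr

Trapezoidal AUC_0→3.75:
  [0→0.25]: (0.0+195.7)/2 × 0.25 = 24.4625
  [0.25→1.75]: (195.7+460.1)/2 × 1.5 = 491.85
  [1.75→3.75]: (460.1+276.1)/2 × 2 = 736.2
  Sum = 1252.5125 µg/L·hr
Extrapolated tail: C_last / k_e = 276.1 / 0.363 = 760.606
AUC_0→∞ = 1252.5125 + 760.606 = 2013.1185 µg/L·hr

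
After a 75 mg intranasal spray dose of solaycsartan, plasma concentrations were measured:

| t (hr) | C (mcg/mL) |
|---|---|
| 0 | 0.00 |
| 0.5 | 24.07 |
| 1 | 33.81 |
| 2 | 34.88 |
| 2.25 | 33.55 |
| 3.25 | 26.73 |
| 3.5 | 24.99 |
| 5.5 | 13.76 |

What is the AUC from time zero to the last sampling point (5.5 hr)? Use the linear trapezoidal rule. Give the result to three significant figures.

Trapezoidal AUC_0→5.5:
  [0→0.5]: (0.00+24.07)/2 × 0.5 = 6.0175
  [0.5→1]: (24.07+33.81)/2 × 0.5 = 14.47
  [1→2]: (33.81+34.88)/2 × 1 = 34.345
  [2→2.25]: (34.88+33.55)/2 × 0.25 = 8.55375
  [2.25→3.25]: (33.55+26.73)/2 × 1 = 30.14
  [3.25→3.5]: (26.73+24.99)/2 × 0.25 = 6.465
  [3.5→5.5]: (24.99+13.76)/2 × 2 = 38.75
  Sum = 138.74125 mcg/mL·hr

AUC = 139 mcg/mL·hr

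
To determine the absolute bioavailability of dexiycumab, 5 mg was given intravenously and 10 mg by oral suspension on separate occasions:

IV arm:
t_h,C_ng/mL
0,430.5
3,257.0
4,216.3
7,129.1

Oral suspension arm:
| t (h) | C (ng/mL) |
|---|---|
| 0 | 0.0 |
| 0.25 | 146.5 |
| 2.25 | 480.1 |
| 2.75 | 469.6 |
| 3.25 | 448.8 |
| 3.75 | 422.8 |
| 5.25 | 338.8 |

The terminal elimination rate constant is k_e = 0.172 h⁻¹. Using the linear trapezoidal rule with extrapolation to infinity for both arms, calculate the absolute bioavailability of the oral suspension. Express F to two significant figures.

F = 0.76

Trapezoidal AUC_0→7 (IV):
  [0→3]: (430.5+257.0)/2 × 3 = 1031.25
  [3→4]: (257.0+216.3)/2 × 1 = 236.65
  [4→7]: (216.3+129.1)/2 × 3 = 518.1
  Sum = 1786.0 ng/mL·h
IV tail: 129.1/0.172 = 750.581; AUC_iv,0→∞ = 1786.0 + 750.581 = 2536.581 ng/mL·h
Trapezoidal AUC_0→5.25 (oral suspension):
  [0→0.25]: (0.0+146.5)/2 × 0.25 = 18.3125
  [0.25→2.25]: (146.5+480.1)/2 × 2 = 626.6
  [2.25→2.75]: (480.1+469.6)/2 × 0.5 = 237.425
  [2.75→3.25]: (469.6+448.8)/2 × 0.5 = 229.6
  [3.25→3.75]: (448.8+422.8)/2 × 0.5 = 217.9
  [3.75→5.25]: (422.8+338.8)/2 × 1.5 = 571.2
  Sum = 1901.0375 ng/mL·h
oral suspension tail: 338.8/0.172 = 1969.767; AUC_ev,0→∞ = 1901.0375 + 1969.767 = 3870.8045 ng/mL·h
F = (AUC_ev/D_ev)/(AUC_iv/D_iv) = (3870.8045/10)/(2536.581/5) = 387.08045/507.3162 = 0.7630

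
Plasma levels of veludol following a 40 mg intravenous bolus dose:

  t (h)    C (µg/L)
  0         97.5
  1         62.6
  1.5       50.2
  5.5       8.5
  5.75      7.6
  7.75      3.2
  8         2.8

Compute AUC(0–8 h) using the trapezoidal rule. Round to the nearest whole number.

Trapezoidal AUC_0→8:
  [0→1]: (97.5+62.6)/2 × 1 = 80.05
  [1→1.5]: (62.6+50.2)/2 × 0.5 = 28.2
  [1.5→5.5]: (50.2+8.5)/2 × 4 = 117.4
  [5.5→5.75]: (8.5+7.6)/2 × 0.25 = 2.0125
  [5.75→7.75]: (7.6+3.2)/2 × 2 = 10.8
  [7.75→8]: (3.2+2.8)/2 × 0.25 = 0.75
  Sum = 239.2125 µg/L·h

AUC = 239 µg/L·h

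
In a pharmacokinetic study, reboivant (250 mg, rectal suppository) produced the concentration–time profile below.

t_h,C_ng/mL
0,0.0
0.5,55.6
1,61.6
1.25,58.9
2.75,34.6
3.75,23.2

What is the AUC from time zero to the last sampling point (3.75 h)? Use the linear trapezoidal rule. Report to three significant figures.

AUC = 157 ng/mL·h

Trapezoidal AUC_0→3.75:
  [0→0.5]: (0.0+55.6)/2 × 0.5 = 13.9
  [0.5→1]: (55.6+61.6)/2 × 0.5 = 29.3
  [1→1.25]: (61.6+58.9)/2 × 0.25 = 15.0625
  [1.25→2.75]: (58.9+34.6)/2 × 1.5 = 70.125
  [2.75→3.75]: (34.6+23.2)/2 × 1 = 28.9
  Sum = 157.2875 ng/mL·h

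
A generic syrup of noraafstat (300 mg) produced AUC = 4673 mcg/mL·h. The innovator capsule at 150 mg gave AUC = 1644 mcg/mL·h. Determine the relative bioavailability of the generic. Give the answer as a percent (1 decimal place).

F_rel = 142.1%

F_rel = (AUC_test/D_test) / (AUC_ref/D_ref)
      = (4673/300) / (1644/150)
      = 15.5767 / 10.96 = 1.4212 = 142.12%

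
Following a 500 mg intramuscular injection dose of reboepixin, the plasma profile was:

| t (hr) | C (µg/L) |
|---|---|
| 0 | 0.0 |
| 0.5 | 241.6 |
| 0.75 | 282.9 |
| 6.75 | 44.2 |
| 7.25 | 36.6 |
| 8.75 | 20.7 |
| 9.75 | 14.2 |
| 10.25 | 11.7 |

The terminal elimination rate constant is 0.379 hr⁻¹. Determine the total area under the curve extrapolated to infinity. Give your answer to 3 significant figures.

AUC = 1230 µg/L·hr

Trapezoidal AUC_0→10.25:
  [0→0.5]: (0.0+241.6)/2 × 0.5 = 60.4
  [0.5→0.75]: (241.6+282.9)/2 × 0.25 = 65.5625
  [0.75→6.75]: (282.9+44.2)/2 × 6 = 981.3
  [6.75→7.25]: (44.2+36.6)/2 × 0.5 = 20.2
  [7.25→8.75]: (36.6+20.7)/2 × 1.5 = 42.975
  [8.75→9.75]: (20.7+14.2)/2 × 1 = 17.45
  [9.75→10.25]: (14.2+11.7)/2 × 0.5 = 6.475
  Sum = 1194.3625 µg/L·hr
Extrapolated tail: C_last / k_e = 11.7 / 0.379 = 30.871
AUC_0→∞ = 1194.3625 + 30.871 = 1225.2335 µg/L·hr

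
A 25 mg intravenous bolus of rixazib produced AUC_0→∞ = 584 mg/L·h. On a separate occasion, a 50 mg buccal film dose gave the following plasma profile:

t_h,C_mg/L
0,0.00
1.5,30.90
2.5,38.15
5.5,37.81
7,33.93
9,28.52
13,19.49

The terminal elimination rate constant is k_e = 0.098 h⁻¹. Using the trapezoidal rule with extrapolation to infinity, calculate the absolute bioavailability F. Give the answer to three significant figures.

Trapezoidal AUC_0→13 (buccal film):
  [0→1.5]: (0.00+30.90)/2 × 1.5 = 23.175
  [1.5→2.5]: (30.90+38.15)/2 × 1 = 34.525
  [2.5→5.5]: (38.15+37.81)/2 × 3 = 113.94
  [5.5→7]: (37.81+33.93)/2 × 1.5 = 53.805
  [7→9]: (33.93+28.52)/2 × 2 = 62.45
  [9→13]: (28.52+19.49)/2 × 4 = 96.02
  Sum = 383.915 mg/L·h
Tail: C_last/k_e = 19.49/0.098 = 198.878
AUC_0→∞ (buccal film) = 383.915 + 198.878 = 582.793 mg/L·h
F = (AUC_ev/D_ev)/(AUC_iv/D_iv) = (582.793/50)/(584/25) = 11.65586/23.36 = 0.4990

F = 0.499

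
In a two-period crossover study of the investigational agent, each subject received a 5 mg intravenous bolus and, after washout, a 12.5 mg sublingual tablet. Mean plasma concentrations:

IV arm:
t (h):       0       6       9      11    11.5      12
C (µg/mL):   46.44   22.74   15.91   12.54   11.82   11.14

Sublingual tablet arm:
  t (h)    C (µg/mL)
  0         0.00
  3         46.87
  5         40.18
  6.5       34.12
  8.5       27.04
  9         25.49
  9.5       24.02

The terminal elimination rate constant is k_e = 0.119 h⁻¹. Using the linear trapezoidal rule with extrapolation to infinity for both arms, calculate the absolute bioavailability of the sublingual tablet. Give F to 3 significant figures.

F = 0.502

Trapezoidal AUC_0→12 (IV):
  [0→6]: (46.44+22.74)/2 × 6 = 207.54
  [6→9]: (22.74+15.91)/2 × 3 = 57.975
  [9→11]: (15.91+12.54)/2 × 2 = 28.45
  [11→11.5]: (12.54+11.82)/2 × 0.5 = 6.09
  [11.5→12]: (11.82+11.14)/2 × 0.5 = 5.74
  Sum = 305.795 µg/mL·h
IV tail: 11.14/0.119 = 93.613; AUC_iv,0→∞ = 305.795 + 93.613 = 399.408 µg/mL·h
Trapezoidal AUC_0→9.5 (sublingual tablet):
  [0→3]: (0.00+46.87)/2 × 3 = 70.305
  [3→5]: (46.87+40.18)/2 × 2 = 87.05
  [5→6.5]: (40.18+34.12)/2 × 1.5 = 55.725
  [6.5→8.5]: (34.12+27.04)/2 × 2 = 61.16
  [8.5→9]: (27.04+25.49)/2 × 0.5 = 13.1325
  [9→9.5]: (25.49+24.02)/2 × 0.5 = 12.3775
  Sum = 299.75 µg/mL·h
sublingual tablet tail: 24.02/0.119 = 201.849; AUC_ev,0→∞ = 299.75 + 201.849 = 501.599 µg/mL·h
F = (AUC_ev/D_ev)/(AUC_iv/D_iv) = (501.599/12.5)/(399.408/5) = 40.12792/79.8816 = 0.5023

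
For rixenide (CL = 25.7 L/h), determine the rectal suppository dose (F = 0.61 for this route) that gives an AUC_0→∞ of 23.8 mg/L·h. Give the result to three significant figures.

Dose = CL × AUC_0→∞ / F
     = 25.7 × 23.8 / 0.61 = 1002.72 mg

Dose = 1000 mg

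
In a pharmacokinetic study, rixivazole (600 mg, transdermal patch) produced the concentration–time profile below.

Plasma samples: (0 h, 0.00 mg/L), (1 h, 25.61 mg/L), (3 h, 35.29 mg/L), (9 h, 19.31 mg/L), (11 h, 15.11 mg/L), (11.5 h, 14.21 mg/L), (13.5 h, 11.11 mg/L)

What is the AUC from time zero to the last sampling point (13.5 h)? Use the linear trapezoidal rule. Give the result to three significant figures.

Trapezoidal AUC_0→13.5:
  [0→1]: (0.00+25.61)/2 × 1 = 12.805
  [1→3]: (25.61+35.29)/2 × 2 = 60.9
  [3→9]: (35.29+19.31)/2 × 6 = 163.8
  [9→11]: (19.31+15.11)/2 × 2 = 34.42
  [11→11.5]: (15.11+14.21)/2 × 0.5 = 7.33
  [11.5→13.5]: (14.21+11.11)/2 × 2 = 25.32
  Sum = 304.575 mg/L·h

AUC = 305 mg/L·h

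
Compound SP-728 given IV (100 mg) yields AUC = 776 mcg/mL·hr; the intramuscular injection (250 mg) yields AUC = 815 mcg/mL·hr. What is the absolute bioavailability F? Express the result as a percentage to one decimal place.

F = 42.0%

F = (AUC_ev / D_ev) / (AUC_iv / D_iv)
  = (815/250) / (776/100)
  = 3.26 / 7.76 = 0.4201
  = 42.01%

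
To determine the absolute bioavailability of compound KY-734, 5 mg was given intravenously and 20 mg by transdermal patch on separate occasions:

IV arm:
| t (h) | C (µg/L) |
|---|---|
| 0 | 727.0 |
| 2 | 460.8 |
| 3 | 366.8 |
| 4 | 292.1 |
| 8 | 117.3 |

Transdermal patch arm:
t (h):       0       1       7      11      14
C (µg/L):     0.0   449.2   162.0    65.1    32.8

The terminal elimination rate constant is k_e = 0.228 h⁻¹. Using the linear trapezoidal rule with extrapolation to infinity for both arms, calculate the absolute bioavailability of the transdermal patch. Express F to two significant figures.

Trapezoidal AUC_0→8 (IV):
  [0→2]: (727.0+460.8)/2 × 2 = 1187.8
  [2→3]: (460.8+366.8)/2 × 1 = 413.8
  [3→4]: (366.8+292.1)/2 × 1 = 329.45
  [4→8]: (292.1+117.3)/2 × 4 = 818.8
  Sum = 2749.85 µg/L·h
IV tail: 117.3/0.228 = 514.474; AUC_iv,0→∞ = 2749.85 + 514.474 = 3264.324 µg/L·h
Trapezoidal AUC_0→14 (transdermal patch):
  [0→1]: (0.0+449.2)/2 × 1 = 224.6
  [1→7]: (449.2+162.0)/2 × 6 = 1833.6
  [7→11]: (162.0+65.1)/2 × 4 = 454.2
  [11→14]: (65.1+32.8)/2 × 3 = 146.85
  Sum = 2659.25 µg/L·h
transdermal patch tail: 32.8/0.228 = 143.860; AUC_ev,0→∞ = 2659.25 + 143.860 = 2803.11 µg/L·h
F = (AUC_ev/D_ev)/(AUC_iv/D_iv) = (2803.11/20)/(3264.324/5) = 140.1555/652.8648 = 0.2147

F = 0.21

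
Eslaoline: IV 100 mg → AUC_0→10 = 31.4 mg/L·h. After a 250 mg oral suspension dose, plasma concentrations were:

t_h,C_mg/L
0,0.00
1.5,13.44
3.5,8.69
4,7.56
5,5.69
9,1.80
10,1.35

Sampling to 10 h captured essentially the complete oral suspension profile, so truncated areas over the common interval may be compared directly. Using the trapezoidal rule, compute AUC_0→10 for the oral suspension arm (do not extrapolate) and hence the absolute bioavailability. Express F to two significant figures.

F = 0.76

Trapezoidal AUC_0→10 (oral suspension):
  [0→1.5]: (0.00+13.44)/2 × 1.5 = 10.08
  [1.5→3.5]: (13.44+8.69)/2 × 2 = 22.13
  [3.5→4]: (8.69+7.56)/2 × 0.5 = 4.0625
  [4→5]: (7.56+5.69)/2 × 1 = 6.625
  [5→9]: (5.69+1.80)/2 × 4 = 14.98
  [9→10]: (1.80+1.35)/2 × 1 = 1.575
  Sum = 59.4525 mg/L·h
F = (AUC_ev/D_ev)/(AUC_iv/D_iv) = (59.4525/250)/(31.4/100) = 0.23781/0.314 = 0.7574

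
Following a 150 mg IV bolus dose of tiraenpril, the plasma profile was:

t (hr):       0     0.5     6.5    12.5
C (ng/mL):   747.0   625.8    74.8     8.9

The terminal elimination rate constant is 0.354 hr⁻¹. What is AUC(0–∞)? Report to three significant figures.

AUC = 2720 ng/mL·hr

Trapezoidal AUC_0→12.5:
  [0→0.5]: (747.0+625.8)/2 × 0.5 = 343.2
  [0.5→6.5]: (625.8+74.8)/2 × 6 = 2101.8
  [6.5→12.5]: (74.8+8.9)/2 × 6 = 251.1
  Sum = 2696.1 ng/mL·hr
Extrapolated tail: C_last / k_e = 8.9 / 0.354 = 25.141
AUC_0→∞ = 2696.1 + 25.141 = 2721.241 ng/mL·hr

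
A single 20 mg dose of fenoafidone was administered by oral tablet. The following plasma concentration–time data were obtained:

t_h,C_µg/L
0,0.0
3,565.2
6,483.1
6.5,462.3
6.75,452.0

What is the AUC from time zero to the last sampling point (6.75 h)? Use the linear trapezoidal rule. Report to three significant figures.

Trapezoidal AUC_0→6.75:
  [0→3]: (0.0+565.2)/2 × 3 = 847.8
  [3→6]: (565.2+483.1)/2 × 3 = 1572.45
  [6→6.5]: (483.1+462.3)/2 × 0.5 = 236.35
  [6.5→6.75]: (462.3+452.0)/2 × 0.25 = 114.2875
  Sum = 2770.8875 µg/L·h

AUC = 2770 µg/L·h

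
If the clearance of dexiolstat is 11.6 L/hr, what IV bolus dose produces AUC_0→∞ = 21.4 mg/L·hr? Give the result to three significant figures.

Dose_iv = CL × AUC_0→∞
     = 11.6 × 21.4 = 248.24 mg

Dose = 248 mg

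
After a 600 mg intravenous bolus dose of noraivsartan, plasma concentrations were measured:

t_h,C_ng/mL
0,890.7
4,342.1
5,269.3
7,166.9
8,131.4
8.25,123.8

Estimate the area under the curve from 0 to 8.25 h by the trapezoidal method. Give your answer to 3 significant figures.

Trapezoidal AUC_0→8.25:
  [0→4]: (890.7+342.1)/2 × 4 = 2465.6
  [4→5]: (342.1+269.3)/2 × 1 = 305.7
  [5→7]: (269.3+166.9)/2 × 2 = 436.2
  [7→8]: (166.9+131.4)/2 × 1 = 149.15
  [8→8.25]: (131.4+123.8)/2 × 0.25 = 31.9
  Sum = 3388.55 ng/mL·h

AUC = 3390 ng/mL·h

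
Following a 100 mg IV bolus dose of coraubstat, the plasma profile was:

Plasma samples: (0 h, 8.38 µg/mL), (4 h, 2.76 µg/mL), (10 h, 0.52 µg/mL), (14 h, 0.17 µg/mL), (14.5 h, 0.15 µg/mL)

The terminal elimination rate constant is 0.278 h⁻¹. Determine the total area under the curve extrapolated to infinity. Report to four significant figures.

Trapezoidal AUC_0→14.5:
  [0→4]: (8.38+2.76)/2 × 4 = 22.28
  [4→10]: (2.76+0.52)/2 × 6 = 9.84
  [10→14]: (0.52+0.17)/2 × 4 = 1.38
  [14→14.5]: (0.17+0.15)/2 × 0.5 = 0.08
  Sum = 33.58 µg/mL·h
Extrapolated tail: C_last / k_e = 0.15 / 0.278 = 0.540
AUC_0→∞ = 33.58 + 0.540 = 34.12 µg/mL·h

AUC = 34.12 µg/mL·h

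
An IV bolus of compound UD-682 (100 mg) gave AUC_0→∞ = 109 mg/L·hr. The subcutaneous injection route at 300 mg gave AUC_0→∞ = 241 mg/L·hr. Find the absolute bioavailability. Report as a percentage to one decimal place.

F = 73.7%

F = (AUC_ev / D_ev) / (AUC_iv / D_iv)
  = (241/300) / (109/100)
  = 0.803333 / 1.09 = 0.7370
  = 73.70%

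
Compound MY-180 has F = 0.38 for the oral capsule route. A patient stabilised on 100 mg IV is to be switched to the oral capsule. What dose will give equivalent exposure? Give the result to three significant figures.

D_oral = 263 mg

For equal systemic exposure: F × D_ev = D_iv
D_ev = D_iv / F = 100 / 0.38 = 263.158 mg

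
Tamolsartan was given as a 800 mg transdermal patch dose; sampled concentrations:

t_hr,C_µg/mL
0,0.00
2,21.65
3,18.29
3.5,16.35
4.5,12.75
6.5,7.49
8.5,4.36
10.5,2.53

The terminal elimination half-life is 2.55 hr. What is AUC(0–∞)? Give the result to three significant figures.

AUC = 113 µg/mL·hr

Trapezoidal AUC_0→10.5:
  [0→2]: (0.00+21.65)/2 × 2 = 21.65
  [2→3]: (21.65+18.29)/2 × 1 = 19.97
  [3→3.5]: (18.29+16.35)/2 × 0.5 = 8.66
  [3.5→4.5]: (16.35+12.75)/2 × 1 = 14.55
  [4.5→6.5]: (12.75+7.49)/2 × 2 = 20.24
  [6.5→8.5]: (7.49+4.36)/2 × 2 = 11.85
  [8.5→10.5]: (4.36+2.53)/2 × 2 = 6.89
  Sum = 103.81 µg/mL·hr
k_e = ln2 / t½ = 0.693147 / 2.55 = 0.2718 hr^-1
Extrapolated tail: C_last / k_e = 2.53 / 0.2718 = 9.308
AUC_0→∞ = 103.81 + 9.308 = 113.118 µg/mL·hr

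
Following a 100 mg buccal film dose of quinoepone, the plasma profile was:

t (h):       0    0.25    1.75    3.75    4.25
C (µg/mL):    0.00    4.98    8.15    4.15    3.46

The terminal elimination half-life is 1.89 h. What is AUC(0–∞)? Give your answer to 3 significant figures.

AUC = 34.1 µg/mL·h

Trapezoidal AUC_0→4.25:
  [0→0.25]: (0.00+4.98)/2 × 0.25 = 0.6225
  [0.25→1.75]: (4.98+8.15)/2 × 1.5 = 9.8475
  [1.75→3.75]: (8.15+4.15)/2 × 2 = 12.3
  [3.75→4.25]: (4.15+3.46)/2 × 0.5 = 1.9025
  Sum = 24.6725 µg/mL·h
k_e = ln2 / t½ = 0.693147 / 1.89 = 0.3667 h^-1
Extrapolated tail: C_last / k_e = 3.46 / 0.3667 = 9.436
AUC_0→∞ = 24.6725 + 9.436 = 34.1085 µg/mL·h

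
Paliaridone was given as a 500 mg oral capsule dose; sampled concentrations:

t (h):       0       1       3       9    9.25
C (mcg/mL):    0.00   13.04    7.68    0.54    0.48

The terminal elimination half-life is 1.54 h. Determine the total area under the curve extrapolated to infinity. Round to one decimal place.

AUC = 53.1 mcg/mL·h

Trapezoidal AUC_0→9.25:
  [0→1]: (0.00+13.04)/2 × 1 = 6.52
  [1→3]: (13.04+7.68)/2 × 2 = 20.72
  [3→9]: (7.68+0.54)/2 × 6 = 24.66
  [9→9.25]: (0.54+0.48)/2 × 0.25 = 0.1275
  Sum = 52.0275 mcg/mL·h
k_e = ln2 / t½ = 0.693147 / 1.54 = 0.4501 h^-1
Extrapolated tail: C_last / k_e = 0.48 / 0.4501 = 1.066
AUC_0→∞ = 52.0275 + 1.066 = 53.0935 mcg/mL·h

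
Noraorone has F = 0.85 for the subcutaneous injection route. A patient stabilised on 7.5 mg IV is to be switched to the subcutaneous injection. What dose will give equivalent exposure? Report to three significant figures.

D_subcutaneous = 8.82 mg

For equal systemic exposure: F × D_ev = D_iv
D_ev = D_iv / F = 7.5 / 0.85 = 8.82353 mg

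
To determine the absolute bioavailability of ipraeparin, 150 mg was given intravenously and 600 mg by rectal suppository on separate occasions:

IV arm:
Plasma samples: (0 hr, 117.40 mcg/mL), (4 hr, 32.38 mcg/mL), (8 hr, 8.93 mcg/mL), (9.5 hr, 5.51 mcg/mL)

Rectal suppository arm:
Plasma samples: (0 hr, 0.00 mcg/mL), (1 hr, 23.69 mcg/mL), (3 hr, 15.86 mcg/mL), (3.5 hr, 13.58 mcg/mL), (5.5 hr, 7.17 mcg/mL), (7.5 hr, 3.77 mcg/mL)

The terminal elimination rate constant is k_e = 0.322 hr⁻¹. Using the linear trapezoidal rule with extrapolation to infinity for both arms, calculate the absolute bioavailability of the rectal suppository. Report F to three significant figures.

Trapezoidal AUC_0→9.5 (IV):
  [0→4]: (117.40+32.38)/2 × 4 = 299.56
  [4→8]: (32.38+8.93)/2 × 4 = 82.62
  [8→9.5]: (8.93+5.51)/2 × 1.5 = 10.83
  Sum = 393.01 mcg/mL·hr
IV tail: 5.51/0.322 = 17.112; AUC_iv,0→∞ = 393.01 + 17.112 = 410.122 mcg/mL·hr
Trapezoidal AUC_0→7.5 (rectal suppository):
  [0→1]: (0.00+23.69)/2 × 1 = 11.845
  [1→3]: (23.69+15.86)/2 × 2 = 39.55
  [3→3.5]: (15.86+13.58)/2 × 0.5 = 7.36
  [3.5→5.5]: (13.58+7.17)/2 × 2 = 20.75
  [5.5→7.5]: (7.17+3.77)/2 × 2 = 10.94
  Sum = 90.445 mcg/mL·hr
rectal suppository tail: 3.77/0.322 = 11.708; AUC_ev,0→∞ = 90.445 + 11.708 = 102.153 mcg/mL·hr
F = (AUC_ev/D_ev)/(AUC_iv/D_iv) = (102.153/600)/(410.122/150) = 0.170255/2.73415 = 0.0623

F = 0.0623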